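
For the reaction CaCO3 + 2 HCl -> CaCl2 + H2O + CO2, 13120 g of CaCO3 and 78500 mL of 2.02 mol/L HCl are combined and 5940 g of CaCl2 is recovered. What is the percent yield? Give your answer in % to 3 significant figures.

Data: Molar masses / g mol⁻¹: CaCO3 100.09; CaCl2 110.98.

n(CaCO3) = 13120 / 100.09 = 131.1 mol
n(HCl) = 2.02 × 78500/1000 = 158.6 mol
n/ν for CaCO3 = 131.1/1 = 131.1
n/ν for HCl = 158.6/2 = 79.30
Smallest n/ν is HCl → limiting reagent.
theoretical n(CaCl2) = (1/2) × 158.6 = 79.30 mol → 8801 g
% yield = 5940 / 8801 × 100 = 67.49 %

67.5 %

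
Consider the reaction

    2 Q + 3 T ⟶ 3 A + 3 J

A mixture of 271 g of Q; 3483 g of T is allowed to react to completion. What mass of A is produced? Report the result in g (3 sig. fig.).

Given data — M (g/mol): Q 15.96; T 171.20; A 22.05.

449 g

n(Q) = 271.0 / 15.96 = 16.98 mol
n(T) = 3483 / 171.20 = 20.34 mol
n/ν for Q = 16.98/2 = 8.490
n/ν for T = 20.34/3 = 6.780
Smallest n/ν is T → limiting reagent.
n(A) = (3/3) × 20.34 = 20.34 mol
mass = 20.34 × 22.05 = 448.5 g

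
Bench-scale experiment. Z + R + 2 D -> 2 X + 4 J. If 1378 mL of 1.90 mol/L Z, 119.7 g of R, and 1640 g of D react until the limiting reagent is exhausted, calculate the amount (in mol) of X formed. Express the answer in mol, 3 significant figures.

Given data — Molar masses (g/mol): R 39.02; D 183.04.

n(Z) = 1.90 × 1378/1000 = 2.618 mol
n(R) = 119.7 / 39.02 = 3.068 mol
n(D) = 1640 / 183.04 = 8.960 mol
n/ν → Z: 2.618, R: 3.068, D: 4.480; Z is limiting.
n(X) = (2/1) × 2.618 = 5.236 mol

5.24 mol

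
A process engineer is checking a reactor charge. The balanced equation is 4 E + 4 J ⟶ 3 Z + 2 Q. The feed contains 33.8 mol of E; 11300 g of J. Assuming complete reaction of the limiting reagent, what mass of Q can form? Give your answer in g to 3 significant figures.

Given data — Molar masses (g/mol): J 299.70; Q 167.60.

n(E) = 33.80 mol
n(J) = 11300 / 299.70 = 37.70 mol
n/ν for E = 33.80/4 = 8.450
n/ν for J = 37.70/4 = 9.425
Smallest n/ν is E → limiting reagent.
n(Q) = (2/4) × 33.80 = 16.90 mol
mass = 16.90 × 167.60 = 2832 g

2830 g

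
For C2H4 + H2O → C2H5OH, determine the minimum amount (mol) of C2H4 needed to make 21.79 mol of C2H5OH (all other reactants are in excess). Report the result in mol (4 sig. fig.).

21.79 mol

n(C2H5OH) = 21.79 mol
n(C2H4) = (1/1) × 21.79 = 21.79 mol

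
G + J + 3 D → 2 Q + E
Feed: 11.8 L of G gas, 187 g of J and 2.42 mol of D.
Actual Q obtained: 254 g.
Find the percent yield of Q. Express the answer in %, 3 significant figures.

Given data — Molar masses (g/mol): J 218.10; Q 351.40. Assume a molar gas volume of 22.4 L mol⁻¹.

n(G) = 11.80 / 22.4 = 0.5268 mol
n(J) = 187.0 / 218.10 = 0.8574 mol
n(D) = 2.420 mol
n/ν → G: 0.5268, J: 0.8574, D: 0.8067; G is limiting.
theoretical n(Q) = (2/1) × 0.5268 = 1.054 mol → 370.4 g
% yield = 254 / 370.4 × 100 = 68.57 %

68.6 %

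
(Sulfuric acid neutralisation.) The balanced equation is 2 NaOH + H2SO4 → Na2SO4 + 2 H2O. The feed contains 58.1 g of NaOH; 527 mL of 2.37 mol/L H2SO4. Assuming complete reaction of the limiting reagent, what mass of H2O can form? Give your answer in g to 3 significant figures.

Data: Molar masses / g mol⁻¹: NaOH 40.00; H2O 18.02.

n(NaOH) = 58.10 / 40.00 = 1.453 mol
n(H2SO4) = 2.37 × 527.0/1000 = 1.249 mol
n/ν → NaOH: 0.7265, H2SO4: 1.249; NaOH is limiting.
n(H2O) = (2/2) × 1.453 = 1.453 mol
mass = 1.453 × 18.02 = 26.18 g

26.2 g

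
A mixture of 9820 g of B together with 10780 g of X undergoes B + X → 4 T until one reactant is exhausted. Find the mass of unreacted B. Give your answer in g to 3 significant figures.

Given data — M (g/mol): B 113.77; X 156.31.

1970 g

n(B) = 9820 / 113.77 = 86.31 mol
n(X) = 10780 / 156.31 = 68.97 mol
n/ν → B: 86.31, X: 68.97; X is limiting.
B consumed = (1/1) × 68.97 = 68.97 mol
B remaining = 86.31 − 68.97 = 17.34 mol
mass = 17.34 × 113.77 = 1973 g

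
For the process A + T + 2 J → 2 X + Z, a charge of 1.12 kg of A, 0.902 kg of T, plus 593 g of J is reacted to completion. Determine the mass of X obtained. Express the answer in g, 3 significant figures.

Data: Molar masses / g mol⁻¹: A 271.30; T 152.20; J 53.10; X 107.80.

890 g

n(A) = 1.120×1000 / 271.30 = 4.128 mol
n(T) = 0.9020×1000 / 152.20 = 5.926 mol
n(J) = 593.0 / 53.10 = 11.17 mol
n/ν for A = 4.128/1 = 4.128
n/ν for T = 5.926/1 = 5.926
n/ν for J = 11.17/2 = 5.585
Smallest n/ν is A → limiting reagent.
n(X) = (2/1) × 4.128 = 8.256 mol
mass = 8.256 × 107.80 = 890.0 g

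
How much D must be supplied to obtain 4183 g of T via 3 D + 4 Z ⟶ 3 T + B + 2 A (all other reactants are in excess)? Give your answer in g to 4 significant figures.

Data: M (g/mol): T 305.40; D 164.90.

2259 g

n(T) = 4183 / 305.40 = 13.70 mol
n(D) = (3/3) × 13.70 = 13.70 mol
mass = 13.70 × 164.90 = 2259 g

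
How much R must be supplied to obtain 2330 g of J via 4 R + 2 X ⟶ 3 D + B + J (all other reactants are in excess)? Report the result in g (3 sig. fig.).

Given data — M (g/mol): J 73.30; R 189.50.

24100 g

n(J) = 2330 / 73.30 = 31.79 mol
n(R) = (4/1) × 31.79 = 127.2 mol
mass = 127.2 × 189.50 = 24100 g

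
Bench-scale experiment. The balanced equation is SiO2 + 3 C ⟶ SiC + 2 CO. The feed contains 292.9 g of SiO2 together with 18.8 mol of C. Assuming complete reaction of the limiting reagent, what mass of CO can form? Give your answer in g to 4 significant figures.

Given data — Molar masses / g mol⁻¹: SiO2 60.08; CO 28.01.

273.1 g

n(SiO2) = 292.9 / 60.08 = 4.875 mol
n(C) = 18.80 mol
n/ν for SiO2 = 4.875/1 = 4.875
n/ν for C = 18.80/3 = 6.267
Smallest n/ν is SiO2 → limiting reagent.
n(CO) = (2/1) × 4.875 = 9.750 mol
mass = 9.750 × 28.01 = 273.1 g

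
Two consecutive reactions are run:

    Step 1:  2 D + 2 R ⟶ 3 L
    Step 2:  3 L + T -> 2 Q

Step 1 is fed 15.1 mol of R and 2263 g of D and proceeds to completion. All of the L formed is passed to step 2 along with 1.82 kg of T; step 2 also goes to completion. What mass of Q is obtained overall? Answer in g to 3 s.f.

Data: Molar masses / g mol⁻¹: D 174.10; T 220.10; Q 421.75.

5480 g

Step 1:
n(R) = 15.10 mol
n(D) = 2263 / 174.10 = 13.00 mol
n/ν for R = 15.10/2 = 7.550
n/ν for D = 13.00/2 = 6.500
Smallest n/ν is D → limiting reagent.
n(L) produced = (3/2) × 13.00 = 19.50 mol
Step 2:
n(L) available = 19.50 mol
n(T) = 1.820×1000 / 220.10 = 8.269 mol
n/ν for L = 19.50/3 = 6.500
n/ν for T = 8.269/1 = 8.269
Smallest n/ν is L → limiting reagent.
n(Q) = (2/3) × 19.50 = 13.00 mol
mass = 13.00 × 421.75 = 5483 g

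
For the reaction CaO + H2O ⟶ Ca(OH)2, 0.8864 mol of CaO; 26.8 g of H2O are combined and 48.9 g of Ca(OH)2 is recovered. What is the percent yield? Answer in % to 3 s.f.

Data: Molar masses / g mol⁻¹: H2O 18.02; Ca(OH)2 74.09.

74.5 %

n(CaO) = 0.8864 mol
n(H2O) = 26.80 / 18.02 = 1.487 mol
n/ν for CaO = 0.8864/1 = 0.8864
n/ν for H2O = 1.487/1 = 1.487
Smallest n/ν is CaO → limiting reagent.
theoretical n(Ca(OH)2) = (1/1) × 0.8864 = 0.8864 mol → 65.67 g
% yield = 48.9 / 65.67 × 100 = 74.46 %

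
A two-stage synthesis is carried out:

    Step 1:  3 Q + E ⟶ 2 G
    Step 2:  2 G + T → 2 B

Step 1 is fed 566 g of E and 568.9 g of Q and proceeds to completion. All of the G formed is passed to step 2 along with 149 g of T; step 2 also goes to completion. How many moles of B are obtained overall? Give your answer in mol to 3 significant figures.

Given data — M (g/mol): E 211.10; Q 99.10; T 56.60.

3.83 mol

Step 1:
n(E) = 566.0 / 211.10 = 2.681 mol
n(Q) = 568.9 / 99.10 = 5.741 mol
n/ν for E = 2.681/1 = 2.681
n/ν for Q = 5.741/3 = 1.914
Smallest n/ν is Q → limiting reagent.
n(G) produced = (2/3) × 5.741 = 3.827 mol
Step 2:
n(G) available = 3.827 mol
n(T) = 149.0 / 56.60 = 2.633 mol
n/ν for G = 3.827/2 = 1.914
n/ν for T = 2.633/1 = 2.633
Smallest n/ν is G → limiting reagent.
n(B) = (2/2) × 3.827 = 3.827 mol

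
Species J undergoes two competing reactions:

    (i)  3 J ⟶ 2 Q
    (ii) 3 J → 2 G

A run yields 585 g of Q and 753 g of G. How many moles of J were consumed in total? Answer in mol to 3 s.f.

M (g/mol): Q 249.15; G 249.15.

n(Q) = 585 / 249.15 = 2.348 mol
n(G) = 753 / 249.15 = 3.022 mol
n(J) via (i) = (3/2)×2.348 = 3.522 mol
n(J) via (ii) = (3/2)×3.022 = 4.533 mol
total n(J) = 3.522 + 4.533 = 8.055 mol

8.06 mol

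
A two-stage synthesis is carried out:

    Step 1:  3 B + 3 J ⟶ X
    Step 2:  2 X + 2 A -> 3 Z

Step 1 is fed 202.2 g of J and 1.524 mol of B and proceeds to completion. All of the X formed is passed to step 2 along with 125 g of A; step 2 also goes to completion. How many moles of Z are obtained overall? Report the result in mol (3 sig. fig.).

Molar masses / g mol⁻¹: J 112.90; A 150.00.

0.762 mol

Step 1:
n(J) = 202.2 / 112.90 = 1.791 mol
n(B) = 1.524 mol
n/ν for J = 1.791/3 = 0.5970
n/ν for B = 1.524/3 = 0.5080
Smallest n/ν is B → limiting reagent.
n(X) produced = (1/3) × 1.524 = 0.5080 mol
Step 2:
n(X) available = 0.5080 mol
n(A) = 125.0 / 150.00 = 0.8333 mol
n/ν for X = 0.5080/2 = 0.2540
n/ν for A = 0.8333/2 = 0.4167
Smallest n/ν is X → limiting reagent.
n(Z) = (3/2) × 0.5080 = 0.7620 mol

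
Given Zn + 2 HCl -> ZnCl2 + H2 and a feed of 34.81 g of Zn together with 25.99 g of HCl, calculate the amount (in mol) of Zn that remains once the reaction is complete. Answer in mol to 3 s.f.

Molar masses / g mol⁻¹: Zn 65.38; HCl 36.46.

0.176 mol

n(Zn) = 34.81 / 65.38 = 0.5324 mol
n(HCl) = 25.99 / 36.46 = 0.7128 mol
n/ν → Zn: 0.5324, HCl: 0.3564; HCl is limiting.
Zn consumed = (1/2) × 0.7128 = 0.3564 mol
Zn remaining = 0.5324 − 0.3564 = 0.1760 mol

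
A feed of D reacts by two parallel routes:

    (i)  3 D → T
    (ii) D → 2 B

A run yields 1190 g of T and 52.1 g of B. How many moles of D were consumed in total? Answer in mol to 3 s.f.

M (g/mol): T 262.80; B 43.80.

14.2 mol

n(T) = 1190 / 262.80 = 4.528 mol
n(B) = 52.1 / 43.80 = 1.189 mol
n(D) via (i) = (3/1)×4.528 = 13.58 mol
n(D) via (ii) = (1/2)×1.189 = 0.5945 mol
total n(D) = 13.58 + 0.5945 = 14.17 mol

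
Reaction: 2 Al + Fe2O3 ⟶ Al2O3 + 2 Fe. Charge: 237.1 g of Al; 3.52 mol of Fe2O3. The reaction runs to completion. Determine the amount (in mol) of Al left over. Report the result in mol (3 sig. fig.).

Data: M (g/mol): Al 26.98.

n(Al) = 237.1 / 26.98 = 8.788 mol
n(Fe2O3) = 3.520 mol
n/ν → Al: 4.394, Fe2O3: 3.520; Fe2O3 is limiting.
Al consumed = (2/1) × 3.520 = 7.040 mol
Al remaining = 8.788 − 7.040 = 1.748 mol

1.75 mol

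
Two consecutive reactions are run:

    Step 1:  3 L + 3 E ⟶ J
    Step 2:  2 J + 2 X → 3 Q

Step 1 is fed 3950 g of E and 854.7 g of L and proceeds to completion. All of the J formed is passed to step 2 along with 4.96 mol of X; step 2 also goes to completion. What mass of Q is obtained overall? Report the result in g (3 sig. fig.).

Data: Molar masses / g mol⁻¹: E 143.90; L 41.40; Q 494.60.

Step 1:
n(E) = 3950 / 143.90 = 27.45 mol
n(L) = 854.7 / 41.40 = 20.64 mol
n/ν for E = 27.45/3 = 9.150
n/ν for L = 20.64/3 = 6.880
Smallest n/ν is L → limiting reagent.
n(J) produced = (1/3) × 20.64 = 6.880 mol
Step 2:
n(J) available = 6.880 mol
n(X) = 4.960 mol
n/ν for J = 6.880/2 = 3.440
n/ν for X = 4.960/2 = 2.480
Smallest n/ν is X → limiting reagent.
n(Q) = (3/2) × 4.960 = 7.440 mol
mass = 7.440 × 494.60 = 3680 g

3680 g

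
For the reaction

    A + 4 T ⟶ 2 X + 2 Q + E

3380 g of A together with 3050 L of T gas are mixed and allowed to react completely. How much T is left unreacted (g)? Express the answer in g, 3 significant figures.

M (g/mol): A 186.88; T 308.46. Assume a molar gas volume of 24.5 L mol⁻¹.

16100 g

n(A) = 3380 / 186.88 = 18.09 mol
n(T) = 3050 / 24.5 = 124.5 mol
n/ν for A = 18.09/1 = 18.09
n/ν for T = 124.5/4 = 31.13
Smallest n/ν is A → limiting reagent.
T consumed = (4/1) × 18.09 = 72.36 mol
T remaining = 124.5 − 72.36 = 52.14 mol
mass = 52.14 × 308.46 = 16080 g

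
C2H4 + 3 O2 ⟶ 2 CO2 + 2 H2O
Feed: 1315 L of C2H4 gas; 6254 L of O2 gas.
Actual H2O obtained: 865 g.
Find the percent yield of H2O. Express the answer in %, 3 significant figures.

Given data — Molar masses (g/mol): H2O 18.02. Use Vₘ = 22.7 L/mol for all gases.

n(C2H4) = 1315 / 22.7 = 57.93 mol
n(O2) = 6254 / 22.7 = 275.5 mol
n/ν for C2H4 = 57.93/1 = 57.93
n/ν for O2 = 275.5/3 = 91.83
Smallest n/ν is C2H4 → limiting reagent.
theoretical n(H2O) = (2/1) × 57.93 = 115.9 mol → 2089 g
% yield = 865 / 2089 × 100 = 41.41 %

41.4 %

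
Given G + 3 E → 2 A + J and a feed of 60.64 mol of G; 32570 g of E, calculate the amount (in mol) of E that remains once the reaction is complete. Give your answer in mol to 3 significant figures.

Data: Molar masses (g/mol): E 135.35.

58.7 mol

n(G) = 60.64 mol
n(E) = 32570 / 135.35 = 240.6 mol
n/ν for G = 60.64/1 = 60.64
n/ν for E = 240.6/3 = 80.20
Smallest n/ν is G → limiting reagent.
E consumed = (3/1) × 60.64 = 181.9 mol
E remaining = 240.6 − 181.9 = 58.70 mol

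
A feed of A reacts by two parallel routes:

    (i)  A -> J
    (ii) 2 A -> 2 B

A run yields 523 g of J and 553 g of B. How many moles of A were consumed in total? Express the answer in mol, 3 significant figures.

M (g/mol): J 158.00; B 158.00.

n(J) = 523 / 158.00 = 3.310 mol
n(B) = 553 / 158.00 = 3.500 mol
n(A) via (i) = (1/1)×3.310 = 3.310 mol
n(A) via (ii) = (2/2)×3.500 = 3.500 mol
total n(A) = 3.310 + 3.500 = 6.810 mol

6.81 mol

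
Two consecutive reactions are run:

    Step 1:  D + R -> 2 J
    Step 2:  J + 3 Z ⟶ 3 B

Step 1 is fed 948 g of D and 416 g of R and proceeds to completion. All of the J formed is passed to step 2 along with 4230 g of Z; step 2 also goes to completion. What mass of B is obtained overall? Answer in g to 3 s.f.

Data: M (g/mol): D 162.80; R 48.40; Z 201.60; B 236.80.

4970 g

Step 1:
n(D) = 948.0 / 162.80 = 5.823 mol
n(R) = 416.0 / 48.40 = 8.595 mol
n/ν for D = 5.823/1 = 5.823
n/ν for R = 8.595/1 = 8.595
Smallest n/ν is D → limiting reagent.
n(J) produced = (2/1) × 5.823 = 11.65 mol
Step 2:
n(J) available = 11.65 mol
n(Z) = 4230 / 201.60 = 20.98 mol
n/ν for J = 11.65/1 = 11.65
n/ν for Z = 20.98/3 = 6.993
Smallest n/ν is Z → limiting reagent.
n(B) = (3/3) × 20.98 = 20.98 mol
mass = 20.98 × 236.80 = 4968 g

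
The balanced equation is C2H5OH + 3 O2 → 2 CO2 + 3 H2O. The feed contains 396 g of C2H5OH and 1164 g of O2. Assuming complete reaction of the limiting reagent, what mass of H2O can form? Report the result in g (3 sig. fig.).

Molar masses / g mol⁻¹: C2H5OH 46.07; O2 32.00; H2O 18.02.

n(C2H5OH) = 396.0 / 46.07 = 8.596 mol
n(O2) = 1164 / 32.00 = 36.38 mol
n/ν → C2H5OH: 8.596, O2: 12.13; C2H5OH is limiting.
n(H2O) = (3/1) × 8.596 = 25.79 mol
mass = 25.79 × 18.02 = 464.7 g

465 g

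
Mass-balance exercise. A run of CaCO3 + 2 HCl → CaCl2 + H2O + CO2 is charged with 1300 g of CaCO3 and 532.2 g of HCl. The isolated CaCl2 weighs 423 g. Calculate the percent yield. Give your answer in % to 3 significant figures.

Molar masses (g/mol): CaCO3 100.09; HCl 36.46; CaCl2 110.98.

n(CaCO3) = 1300 / 100.09 = 12.99 mol
n(HCl) = 532.2 / 36.46 = 14.60 mol
n/ν → CaCO3: 12.99, HCl: 7.300; HCl is limiting.
theoretical n(CaCl2) = (1/2) × 14.60 = 7.300 mol → 810.2 g
% yield = 423 / 810.2 × 100 = 52.21 %

52.2 %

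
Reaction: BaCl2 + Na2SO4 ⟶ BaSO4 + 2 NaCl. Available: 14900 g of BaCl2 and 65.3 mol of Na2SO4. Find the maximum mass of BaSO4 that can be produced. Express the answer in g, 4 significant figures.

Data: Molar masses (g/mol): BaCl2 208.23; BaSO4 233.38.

n(BaCl2) = 14900 / 208.23 = 71.56 mol
n(Na2SO4) = 65.30 mol
n/ν for BaCl2 = 71.56/1 = 71.56
n/ν for Na2SO4 = 65.30/1 = 65.30
Smallest n/ν is Na2SO4 → limiting reagent.
n(BaSO4) = (1/1) × 65.30 = 65.30 mol
mass = 65.30 × 233.38 = 15240 g

15240 g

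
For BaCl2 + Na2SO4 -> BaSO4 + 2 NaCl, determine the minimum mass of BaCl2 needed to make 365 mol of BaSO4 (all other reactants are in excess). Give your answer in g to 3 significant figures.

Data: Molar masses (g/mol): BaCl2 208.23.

n(BaSO4) = 365.0 mol
n(BaCl2) = (1/1) × 365.0 = 365.0 mol
mass = 365.0 × 208.23 = 76000 g

76000 g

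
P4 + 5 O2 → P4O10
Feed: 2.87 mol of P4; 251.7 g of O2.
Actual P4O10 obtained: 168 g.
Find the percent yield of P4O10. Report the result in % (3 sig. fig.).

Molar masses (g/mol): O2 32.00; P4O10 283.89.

n(P4) = 2.870 mol
n(O2) = 251.7 / 32.00 = 7.866 mol
n/ν for P4 = 2.870/1 = 2.870
n/ν for O2 = 7.866/5 = 1.573
Smallest n/ν is O2 → limiting reagent.
theoretical n(P4O10) = (1/5) × 7.866 = 1.573 mol → 446.6 g
% yield = 168 / 446.6 × 100 = 37.62 %

37.6 %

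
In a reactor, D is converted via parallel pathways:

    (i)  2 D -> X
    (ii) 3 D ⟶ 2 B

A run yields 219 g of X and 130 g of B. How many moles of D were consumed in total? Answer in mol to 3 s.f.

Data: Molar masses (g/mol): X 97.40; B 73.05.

7.17 mol

n(X) = 219 / 97.40 = 2.248 mol
n(B) = 130 / 73.05 = 1.780 mol
n(D) via (i) = (2/1)×2.248 = 4.496 mol
n(D) via (ii) = (3/2)×1.780 = 2.670 mol
total n(D) = 4.496 + 2.670 = 7.166 mol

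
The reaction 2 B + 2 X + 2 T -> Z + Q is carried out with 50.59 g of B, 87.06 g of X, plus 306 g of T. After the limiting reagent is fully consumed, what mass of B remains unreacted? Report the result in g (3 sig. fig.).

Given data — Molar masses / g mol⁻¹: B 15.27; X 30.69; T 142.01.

n(B) = 50.59 / 15.27 = 3.313 mol
n(X) = 87.06 / 30.69 = 2.837 mol
n(T) = 306.0 / 142.01 = 2.155 mol
n/ν for B = 3.313/2 = 1.657
n/ν for X = 2.837/2 = 1.419
n/ν for T = 2.155/2 = 1.078
Smallest n/ν is T → limiting reagent.
B consumed = (2/2) × 2.155 = 2.155 mol
B remaining = 3.313 − 2.155 = 1.158 mol
mass = 1.158 × 15.27 = 17.68 g

17.7 g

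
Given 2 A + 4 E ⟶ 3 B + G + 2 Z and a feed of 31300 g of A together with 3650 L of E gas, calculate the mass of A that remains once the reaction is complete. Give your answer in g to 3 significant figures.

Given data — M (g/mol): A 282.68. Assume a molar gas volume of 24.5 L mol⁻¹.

10200 g

n(A) = 31300 / 282.68 = 110.7 mol
n(E) = 3650 / 24.5 = 149.0 mol
n/ν for A = 110.7/2 = 55.35
n/ν for E = 149.0/4 = 37.25
Smallest n/ν is E → limiting reagent.
A consumed = (2/4) × 149.0 = 74.50 mol
A remaining = 110.7 − 74.50 = 36.20 mol
mass = 36.20 × 282.68 = 10230 g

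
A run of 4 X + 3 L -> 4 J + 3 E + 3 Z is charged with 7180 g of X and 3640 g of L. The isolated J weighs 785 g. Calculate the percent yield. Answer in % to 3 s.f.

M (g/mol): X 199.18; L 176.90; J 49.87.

n(X) = 7180 / 199.18 = 36.05 mol
n(L) = 3640 / 176.90 = 20.58 mol
n/ν → X: 9.013, L: 6.860; L is limiting.
theoretical n(J) = (4/3) × 20.58 = 27.44 mol → 1368 g
% yield = 785 / 1368 × 100 = 57.38 %

57.4 %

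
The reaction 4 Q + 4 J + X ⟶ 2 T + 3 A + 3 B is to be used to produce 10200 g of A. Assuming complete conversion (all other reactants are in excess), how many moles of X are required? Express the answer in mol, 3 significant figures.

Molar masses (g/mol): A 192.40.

17.7 mol

n(A) = 10200 / 192.40 = 53.01 mol
n(X) = (1/3) × 53.01 = 17.67 mol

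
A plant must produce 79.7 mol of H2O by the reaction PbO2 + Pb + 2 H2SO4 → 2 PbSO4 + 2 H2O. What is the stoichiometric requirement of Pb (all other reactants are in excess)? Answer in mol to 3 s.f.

n(H2O) = 79.70 mol
n(Pb) = (1/2) × 79.70 = 39.85 mol

39.9 mol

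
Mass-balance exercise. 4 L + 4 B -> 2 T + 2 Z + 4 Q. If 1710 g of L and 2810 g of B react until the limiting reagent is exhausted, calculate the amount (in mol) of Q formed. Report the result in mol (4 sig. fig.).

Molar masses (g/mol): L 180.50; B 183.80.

n(L) = 1710 / 180.50 = 9.474 mol
n(B) = 2810 / 183.80 = 15.29 mol
n/ν for L = 9.474/4 = 2.369
n/ν for B = 15.29/4 = 3.823
Smallest n/ν is L → limiting reagent.
n(Q) = (4/4) × 9.474 = 9.474 mol

9.474 mol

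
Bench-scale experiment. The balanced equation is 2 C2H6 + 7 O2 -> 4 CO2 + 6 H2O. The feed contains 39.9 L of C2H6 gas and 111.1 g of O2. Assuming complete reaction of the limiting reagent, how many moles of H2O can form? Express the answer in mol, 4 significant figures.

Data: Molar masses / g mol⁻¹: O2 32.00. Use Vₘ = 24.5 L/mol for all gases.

2.976 mol

n(C2H6) = 39.90 / 24.5 = 1.629 mol
n(O2) = 111.1 / 32.00 = 3.472 mol
n/ν for C2H6 = 1.629/2 = 0.8145
n/ν for O2 = 3.472/7 = 0.4960
Smallest n/ν is O2 → limiting reagent.
n(H2O) = (6/7) × 3.472 = 2.976 mol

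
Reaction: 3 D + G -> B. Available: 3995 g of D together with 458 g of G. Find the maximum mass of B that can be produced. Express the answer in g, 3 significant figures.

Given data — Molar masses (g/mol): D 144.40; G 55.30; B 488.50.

n(D) = 3995 / 144.40 = 27.67 mol
n(G) = 458.0 / 55.30 = 8.282 mol
n/ν → D: 9.223, G: 8.282; G is limiting.
n(B) = (1/1) × 8.282 = 8.282 mol
mass = 8.282 × 488.50 = 4046 g

4050 g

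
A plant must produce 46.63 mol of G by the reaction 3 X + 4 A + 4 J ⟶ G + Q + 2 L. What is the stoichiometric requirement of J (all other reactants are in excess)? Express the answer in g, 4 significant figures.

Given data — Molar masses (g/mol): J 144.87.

27020 g

n(G) = 46.63 mol
n(J) = (4/1) × 46.63 = 186.5 mol
mass = 186.5 × 144.87 = 27020 g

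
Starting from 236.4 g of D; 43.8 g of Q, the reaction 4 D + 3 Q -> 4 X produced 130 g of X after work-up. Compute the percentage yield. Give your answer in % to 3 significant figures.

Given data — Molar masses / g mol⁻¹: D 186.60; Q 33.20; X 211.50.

48.5 %

n(D) = 236.4 / 186.60 = 1.267 mol
n(Q) = 43.80 / 33.20 = 1.319 mol
n/ν for D = 1.267/4 = 0.3168
n/ν for Q = 1.319/3 = 0.4397
Smallest n/ν is D → limiting reagent.
theoretical n(X) = (4/4) × 1.267 = 1.267 mol → 268.0 g
% yield = 130 / 268.0 × 100 = 48.51 %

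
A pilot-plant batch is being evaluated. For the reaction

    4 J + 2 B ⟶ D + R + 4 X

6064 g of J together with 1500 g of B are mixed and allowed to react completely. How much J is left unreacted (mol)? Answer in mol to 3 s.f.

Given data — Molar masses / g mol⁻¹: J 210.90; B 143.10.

7.79 mol

n(J) = 6064 / 210.90 = 28.75 mol
n(B) = 1500 / 143.10 = 10.48 mol
n/ν for J = 28.75/4 = 7.188
n/ν for B = 10.48/2 = 5.240
Smallest n/ν is B → limiting reagent.
J consumed = (4/2) × 10.48 = 20.96 mol
J remaining = 28.75 − 20.96 = 7.790 mol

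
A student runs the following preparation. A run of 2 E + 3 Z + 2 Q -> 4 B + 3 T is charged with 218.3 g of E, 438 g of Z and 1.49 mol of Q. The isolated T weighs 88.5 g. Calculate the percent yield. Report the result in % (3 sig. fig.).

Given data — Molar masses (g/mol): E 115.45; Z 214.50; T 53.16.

n(E) = 218.3 / 115.45 = 1.891 mol
n(Z) = 438.0 / 214.50 = 2.042 mol
n(Q) = 1.490 mol
n/ν for E = 1.891/2 = 0.9455
n/ν for Z = 2.042/3 = 0.6807
n/ν for Q = 1.490/2 = 0.7450
Smallest n/ν is Z → limiting reagent.
theoretical n(T) = (3/3) × 2.042 = 2.042 mol → 108.6 g
% yield = 88.5 / 108.6 × 100 = 81.49 %

81.5 %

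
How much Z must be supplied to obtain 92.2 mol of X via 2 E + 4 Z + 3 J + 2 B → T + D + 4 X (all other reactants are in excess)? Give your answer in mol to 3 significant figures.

92.2 mol

n(X) = 92.20 mol
n(Z) = (4/4) × 92.20 = 92.20 mol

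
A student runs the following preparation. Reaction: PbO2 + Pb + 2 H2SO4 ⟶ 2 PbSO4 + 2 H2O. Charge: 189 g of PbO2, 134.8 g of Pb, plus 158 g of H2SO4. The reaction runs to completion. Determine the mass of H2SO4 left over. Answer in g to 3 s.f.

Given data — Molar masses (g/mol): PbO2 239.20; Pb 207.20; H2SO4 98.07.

30.4 g

n(PbO2) = 189.0 / 239.20 = 0.7901 mol
n(Pb) = 134.8 / 207.20 = 0.6506 mol
n(H2SO4) = 158.0 / 98.07 = 1.611 mol
n/ν for PbO2 = 0.7901/1 = 0.7901
n/ν for Pb = 0.6506/1 = 0.6506
n/ν for H2SO4 = 1.611/2 = 0.8055
Smallest n/ν is Pb → limiting reagent.
H2SO4 consumed = (2/1) × 0.6506 = 1.301 mol
H2SO4 remaining = 1.611 − 1.301 = 0.3100 mol
mass = 0.3100 × 98.07 = 30.40 g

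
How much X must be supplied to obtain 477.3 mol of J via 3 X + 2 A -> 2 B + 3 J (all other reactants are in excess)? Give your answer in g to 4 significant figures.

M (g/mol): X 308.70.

147300 g

n(J) = 477.3 mol
n(X) = (3/3) × 477.3 = 477.3 mol
mass = 477.3 × 308.70 = 147300 g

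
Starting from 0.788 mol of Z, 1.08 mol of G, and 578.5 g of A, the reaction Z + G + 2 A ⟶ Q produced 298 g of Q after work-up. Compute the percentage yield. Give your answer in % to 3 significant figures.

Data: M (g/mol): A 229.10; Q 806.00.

46.9 %

n(Z) = 0.7880 mol
n(G) = 1.080 mol
n(A) = 578.5 / 229.10 = 2.525 mol
n/ν for Z = 0.7880/1 = 0.7880
n/ν for G = 1.080/1 = 1.080
n/ν for A = 2.525/2 = 1.263
Smallest n/ν is Z → limiting reagent.
theoretical n(Q) = (1/1) × 0.7880 = 0.7880 mol → 635.1 g
% yield = 298 / 635.1 × 100 = 46.92 %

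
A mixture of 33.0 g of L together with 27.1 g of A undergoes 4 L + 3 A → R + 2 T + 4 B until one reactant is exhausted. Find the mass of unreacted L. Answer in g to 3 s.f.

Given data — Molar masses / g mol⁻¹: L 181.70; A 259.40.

n(L) = 33.00 / 181.70 = 0.1816 mol
n(A) = 27.10 / 259.40 = 0.1045 mol
n/ν → L: 0.04540, A: 0.03483; A is limiting.
L consumed = (4/3) × 0.1045 = 0.1393 mol
L remaining = 0.1816 − 0.1393 = 0.04230 mol
mass = 0.04230 × 181.70 = 7.686 g

7.69 g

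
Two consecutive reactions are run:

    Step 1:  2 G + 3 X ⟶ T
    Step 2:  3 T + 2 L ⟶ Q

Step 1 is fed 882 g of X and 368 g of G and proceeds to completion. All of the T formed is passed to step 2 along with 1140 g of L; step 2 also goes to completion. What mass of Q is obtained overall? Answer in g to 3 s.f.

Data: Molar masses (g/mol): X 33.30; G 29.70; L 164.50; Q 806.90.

Step 1:
n(X) = 882.0 / 33.30 = 26.49 mol
n(G) = 368.0 / 29.70 = 12.39 mol
n/ν for X = 26.49/3 = 8.830
n/ν for G = 12.39/2 = 6.195
Smallest n/ν is G → limiting reagent.
n(T) produced = (1/2) × 12.39 = 6.195 mol
Step 2:
n(T) available = 6.195 mol
n(L) = 1140 / 164.50 = 6.930 mol
n/ν for T = 6.195/3 = 2.065
n/ν for L = 6.930/2 = 3.465
Smallest n/ν is T → limiting reagent.
n(Q) = (1/3) × 6.195 = 2.065 mol
mass = 2.065 × 806.90 = 1666 g

1670 g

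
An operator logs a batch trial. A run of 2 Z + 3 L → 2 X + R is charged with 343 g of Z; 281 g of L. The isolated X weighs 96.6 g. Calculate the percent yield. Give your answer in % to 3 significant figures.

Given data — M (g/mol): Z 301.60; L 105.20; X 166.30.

51.1 %

n(Z) = 343.0 / 301.60 = 1.137 mol
n(L) = 281.0 / 105.20 = 2.671 mol
n/ν for Z = 1.137/2 = 0.5685
n/ν for L = 2.671/3 = 0.8903
Smallest n/ν is Z → limiting reagent.
theoretical n(X) = (2/2) × 1.137 = 1.137 mol → 189.1 g
% yield = 96.6 / 189.1 × 100 = 51.08 %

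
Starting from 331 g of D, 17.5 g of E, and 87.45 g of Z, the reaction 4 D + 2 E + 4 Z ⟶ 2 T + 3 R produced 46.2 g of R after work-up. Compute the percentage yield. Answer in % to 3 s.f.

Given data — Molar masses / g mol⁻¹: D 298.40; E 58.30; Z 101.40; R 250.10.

41.0 %

n(D) = 331.0 / 298.40 = 1.109 mol
n(E) = 17.50 / 58.30 = 0.3002 mol
n(Z) = 87.45 / 101.40 = 0.8624 mol
n/ν for D = 1.109/4 = 0.2773
n/ν for E = 0.3002/2 = 0.1501
n/ν for Z = 0.8624/4 = 0.2156
Smallest n/ν is E → limiting reagent.
theoretical n(R) = (3/2) × 0.3002 = 0.4503 mol → 112.6 g
% yield = 46.2 / 112.6 × 100 = 41.03 %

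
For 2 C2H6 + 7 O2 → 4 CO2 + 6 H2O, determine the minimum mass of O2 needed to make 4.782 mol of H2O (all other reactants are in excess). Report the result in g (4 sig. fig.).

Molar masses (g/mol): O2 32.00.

178.5 g

n(H2O) = 4.782 mol
n(O2) = (7/6) × 4.782 = 5.579 mol
mass = 5.579 × 32.00 = 178.5 g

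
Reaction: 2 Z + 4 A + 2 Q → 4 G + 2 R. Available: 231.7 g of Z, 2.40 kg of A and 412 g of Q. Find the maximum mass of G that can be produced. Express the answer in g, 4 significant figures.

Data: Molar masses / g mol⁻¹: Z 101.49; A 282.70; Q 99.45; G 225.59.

1030 g

n(Z) = 231.7 / 101.49 = 2.283 mol
n(A) = 2.400×1000 / 282.70 = 8.490 mol
n(Q) = 412.0 / 99.45 = 4.143 mol
n/ν → Z: 1.142, A: 2.123, Q: 2.072; Z is limiting.
n(G) = (4/2) × 2.283 = 4.566 mol
mass = 4.566 × 225.59 = 1030 g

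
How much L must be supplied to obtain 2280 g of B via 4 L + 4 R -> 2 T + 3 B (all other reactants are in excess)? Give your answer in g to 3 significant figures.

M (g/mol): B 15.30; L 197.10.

39200 g

n(B) = 2280 / 15.30 = 149.0 mol
n(L) = (4/3) × 149.0 = 198.7 mol
mass = 198.7 × 197.10 = 39160 g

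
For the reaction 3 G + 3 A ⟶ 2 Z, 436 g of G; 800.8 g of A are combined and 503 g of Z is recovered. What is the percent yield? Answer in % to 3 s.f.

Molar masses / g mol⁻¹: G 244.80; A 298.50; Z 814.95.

n(G) = 436.0 / 244.80 = 1.781 mol
n(A) = 800.8 / 298.50 = 2.683 mol
n/ν for G = 1.781/3 = 0.5937
n/ν for A = 2.683/3 = 0.8943
Smallest n/ν is G → limiting reagent.
theoretical n(Z) = (2/3) × 1.781 = 1.187 mol → 967.3 g
% yield = 503 / 967.3 × 100 = 52.00 %

52.0 %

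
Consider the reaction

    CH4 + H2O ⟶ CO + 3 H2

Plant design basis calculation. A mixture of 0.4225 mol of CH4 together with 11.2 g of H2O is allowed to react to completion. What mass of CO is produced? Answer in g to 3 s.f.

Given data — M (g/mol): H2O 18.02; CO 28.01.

11.8 g

n(CH4) = 0.4225 mol
n(H2O) = 11.20 / 18.02 = 0.6215 mol
n/ν → CH4: 0.4225, H2O: 0.6215; CH4 is limiting.
n(CO) = (1/1) × 0.4225 = 0.4225 mol
mass = 0.4225 × 28.01 = 11.83 g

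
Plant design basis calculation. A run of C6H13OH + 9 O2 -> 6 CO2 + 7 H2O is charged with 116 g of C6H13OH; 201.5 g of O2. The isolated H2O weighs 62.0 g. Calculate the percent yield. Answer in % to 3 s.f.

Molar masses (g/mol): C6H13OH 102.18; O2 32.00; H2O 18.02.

70.3 %

n(C6H13OH) = 116.0 / 102.18 = 1.135 mol
n(O2) = 201.5 / 32.00 = 6.297 mol
n/ν for C6H13OH = 1.135/1 = 1.135
n/ν for O2 = 6.297/9 = 0.6997
Smallest n/ν is O2 → limiting reagent.
theoretical n(H2O) = (7/9) × 6.297 = 4.898 mol → 88.26 g
% yield = 62.0 / 88.26 × 100 = 70.25 %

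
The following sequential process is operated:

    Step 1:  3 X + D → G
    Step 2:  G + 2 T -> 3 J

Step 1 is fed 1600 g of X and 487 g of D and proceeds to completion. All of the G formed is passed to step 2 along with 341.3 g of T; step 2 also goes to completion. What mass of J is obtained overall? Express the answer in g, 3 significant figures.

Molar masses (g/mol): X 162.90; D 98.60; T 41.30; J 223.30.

Step 1:
n(X) = 1600 / 162.90 = 9.822 mol
n(D) = 487.0 / 98.60 = 4.939 mol
n/ν → X: 3.274, D: 4.939; X is limiting.
n(G) produced = (1/3) × 9.822 = 3.274 mol
Step 2:
n(G) available = 3.274 mol
n(T) = 341.3 / 41.30 = 8.264 mol
n/ν → G: 3.274, T: 4.132; G is limiting.
n(J) = (3/1) × 3.274 = 9.822 mol
mass = 9.822 × 223.30 = 2193 g

2190 g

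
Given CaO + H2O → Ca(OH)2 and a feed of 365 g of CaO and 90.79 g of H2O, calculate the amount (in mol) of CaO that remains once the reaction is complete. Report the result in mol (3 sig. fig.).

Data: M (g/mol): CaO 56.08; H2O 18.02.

n(CaO) = 365.0 / 56.08 = 6.509 mol
n(H2O) = 90.79 / 18.02 = 5.038 mol
n/ν → CaO: 6.509, H2O: 5.038; H2O is limiting.
CaO consumed = (1/1) × 5.038 = 5.038 mol
CaO remaining = 6.509 − 5.038 = 1.471 mol

1.47 mol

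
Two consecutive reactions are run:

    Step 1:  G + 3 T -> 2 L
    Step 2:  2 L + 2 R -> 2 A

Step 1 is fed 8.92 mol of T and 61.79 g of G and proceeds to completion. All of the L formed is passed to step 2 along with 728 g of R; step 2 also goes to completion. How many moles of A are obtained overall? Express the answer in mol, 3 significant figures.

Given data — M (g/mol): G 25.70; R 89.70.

Step 1:
n(T) = 8.920 mol
n(G) = 61.79 / 25.70 = 2.404 mol
n/ν for T = 8.920/3 = 2.973
n/ν for G = 2.404/1 = 2.404
Smallest n/ν is G → limiting reagent.
n(L) produced = (2/1) × 2.404 = 4.808 mol
Step 2:
n(L) available = 4.808 mol
n(R) = 728.0 / 89.70 = 8.116 mol
n/ν for L = 4.808/2 = 2.404
n/ν for R = 8.116/2 = 4.058
Smallest n/ν is L → limiting reagent.
n(A) = (2/2) × 4.808 = 4.808 mol

4.81 mol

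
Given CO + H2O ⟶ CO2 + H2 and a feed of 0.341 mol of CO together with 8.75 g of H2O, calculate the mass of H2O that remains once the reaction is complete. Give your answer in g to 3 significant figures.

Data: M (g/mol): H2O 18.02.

n(CO) = 0.3410 mol
n(H2O) = 8.750 / 18.02 = 0.4856 mol
n/ν for CO = 0.3410/1 = 0.3410
n/ν for H2O = 0.4856/1 = 0.4856
Smallest n/ν is CO → limiting reagent.
H2O consumed = (1/1) × 0.3410 = 0.3410 mol
H2O remaining = 0.4856 − 0.3410 = 0.1446 mol
mass = 0.1446 × 18.02 = 2.606 g

2.61 g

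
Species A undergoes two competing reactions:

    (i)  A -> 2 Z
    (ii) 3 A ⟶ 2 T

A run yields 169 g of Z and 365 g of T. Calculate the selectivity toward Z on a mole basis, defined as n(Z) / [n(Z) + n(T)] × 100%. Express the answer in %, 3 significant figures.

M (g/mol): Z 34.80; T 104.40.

58.1 %

n(Z) = 169 / 34.80 = 4.856 mol
n(T) = 365 / 104.40 = 3.496 mol
selectivity = 4.856/(4.856+3.496) × 100 = 58.14 %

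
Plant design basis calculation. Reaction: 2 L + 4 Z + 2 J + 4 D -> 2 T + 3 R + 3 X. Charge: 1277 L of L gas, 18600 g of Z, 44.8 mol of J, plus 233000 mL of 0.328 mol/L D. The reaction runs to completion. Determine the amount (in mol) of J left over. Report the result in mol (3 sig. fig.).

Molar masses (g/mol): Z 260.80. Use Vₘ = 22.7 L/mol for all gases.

n(L) = 1277 / 22.7 = 56.26 mol
n(Z) = 18600 / 260.80 = 71.32 mol
n(J) = 44.80 mol
n(D) = 0.328 × 233000/1000 = 76.42 mol
n/ν for L = 56.26/2 = 28.13
n/ν for Z = 71.32/4 = 17.83
n/ν for J = 44.80/2 = 22.40
n/ν for D = 76.42/4 = 19.11
Smallest n/ν is Z → limiting reagent.
J consumed = (2/4) × 71.32 = 35.66 mol
J remaining = 44.80 − 35.66 = 9.140 mol

9.14 mol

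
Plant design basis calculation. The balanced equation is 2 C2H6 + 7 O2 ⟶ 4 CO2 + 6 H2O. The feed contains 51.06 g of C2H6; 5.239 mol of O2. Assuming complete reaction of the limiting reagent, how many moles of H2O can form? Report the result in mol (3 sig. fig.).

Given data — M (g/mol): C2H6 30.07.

4.49 mol

n(C2H6) = 51.06 / 30.07 = 1.698 mol
n(O2) = 5.239 mol
n/ν for C2H6 = 1.698/2 = 0.8490
n/ν for O2 = 5.239/7 = 0.7484
Smallest n/ν is O2 → limiting reagent.
n(H2O) = (6/7) × 5.239 = 4.491 mol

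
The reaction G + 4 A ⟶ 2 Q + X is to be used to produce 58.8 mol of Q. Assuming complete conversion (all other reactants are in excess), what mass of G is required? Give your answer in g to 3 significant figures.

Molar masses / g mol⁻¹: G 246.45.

7250 g

n(Q) = 58.80 mol
n(G) = (1/2) × 58.80 = 29.40 mol
mass = 29.40 × 246.45 = 7246 g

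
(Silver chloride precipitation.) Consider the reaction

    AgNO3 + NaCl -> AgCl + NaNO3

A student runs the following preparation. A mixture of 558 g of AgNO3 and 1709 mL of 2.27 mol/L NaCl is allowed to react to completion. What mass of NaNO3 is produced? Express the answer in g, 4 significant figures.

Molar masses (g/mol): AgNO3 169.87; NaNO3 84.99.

279.2 g

n(AgNO3) = 558.0 / 169.87 = 3.285 mol
n(NaCl) = 2.27 × 1709/1000 = 3.879 mol
n/ν for AgNO3 = 3.285/1 = 3.285
n/ν for NaCl = 3.879/1 = 3.879
Smallest n/ν is AgNO3 → limiting reagent.
n(NaNO3) = (1/1) × 3.285 = 3.285 mol
mass = 3.285 × 84.99 = 279.2 g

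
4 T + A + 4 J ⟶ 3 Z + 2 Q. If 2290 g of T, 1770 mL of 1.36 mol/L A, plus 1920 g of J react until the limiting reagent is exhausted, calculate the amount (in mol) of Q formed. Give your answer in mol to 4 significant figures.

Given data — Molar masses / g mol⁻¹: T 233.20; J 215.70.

4.451 mol

n(T) = 2290 / 233.20 = 9.820 mol
n(A) = 1.36 × 1770/1000 = 2.407 mol
n(J) = 1920 / 215.70 = 8.901 mol
n/ν for T = 9.820/4 = 2.455
n/ν for A = 2.407/1 = 2.407
n/ν for J = 8.901/4 = 2.225
Smallest n/ν is J → limiting reagent.
n(Q) = (2/4) × 8.901 = 4.451 mol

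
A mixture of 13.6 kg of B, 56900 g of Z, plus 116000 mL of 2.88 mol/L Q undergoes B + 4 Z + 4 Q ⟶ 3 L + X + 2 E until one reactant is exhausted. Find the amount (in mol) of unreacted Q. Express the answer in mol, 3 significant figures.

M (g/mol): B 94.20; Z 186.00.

n(B) = 13.60×1000 / 94.20 = 144.4 mol
n(Z) = 56900 / 186.00 = 305.9 mol
n(Q) = 2.88 × 116000/1000 = 334.1 mol
n/ν → B: 144.4, Z: 76.48, Q: 83.53; Z is limiting.
Q consumed = (4/4) × 305.9 = 305.9 mol
Q remaining = 334.1 − 305.9 = 28.20 mol

28.2 mol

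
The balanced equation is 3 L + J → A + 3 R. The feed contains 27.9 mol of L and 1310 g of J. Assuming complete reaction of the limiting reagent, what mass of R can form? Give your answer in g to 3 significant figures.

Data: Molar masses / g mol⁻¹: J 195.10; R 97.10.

n(L) = 27.90 mol
n(J) = 1310 / 195.10 = 6.715 mol
n/ν → L: 9.300, J: 6.715; J is limiting.
n(R) = (3/1) × 6.715 = 20.15 mol
mass = 20.15 × 97.10 = 1957 g

1960 g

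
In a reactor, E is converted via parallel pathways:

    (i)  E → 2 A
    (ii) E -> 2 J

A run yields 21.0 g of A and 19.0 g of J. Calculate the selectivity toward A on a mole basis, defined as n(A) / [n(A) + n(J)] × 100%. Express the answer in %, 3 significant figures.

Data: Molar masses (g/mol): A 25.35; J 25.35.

n(A) = 21.0 / 25.35 = 0.8284 mol
n(J) = 19.0 / 25.35 = 0.7495 mol
selectivity = 0.8284/(0.8284+0.7495) × 100 = 52.50 %

52.5 %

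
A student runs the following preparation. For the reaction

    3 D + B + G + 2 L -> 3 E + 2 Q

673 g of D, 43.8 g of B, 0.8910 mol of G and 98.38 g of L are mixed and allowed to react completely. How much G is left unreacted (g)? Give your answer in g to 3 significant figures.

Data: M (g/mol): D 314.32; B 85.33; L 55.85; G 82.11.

31.0 g

n(D) = 673.0 / 314.32 = 2.141 mol
n(B) = 43.80 / 85.33 = 0.5133 mol
n(G) = 0.8910 mol
n(L) = 98.38 / 55.85 = 1.762 mol
n/ν → D: 0.7137, B: 0.5133, G: 0.8910, L: 0.8810; B is limiting.
G consumed = (1/1) × 0.5133 = 0.5133 mol
G remaining = 0.8910 − 0.5133 = 0.3777 mol
mass = 0.3777 × 82.11 = 31.01 g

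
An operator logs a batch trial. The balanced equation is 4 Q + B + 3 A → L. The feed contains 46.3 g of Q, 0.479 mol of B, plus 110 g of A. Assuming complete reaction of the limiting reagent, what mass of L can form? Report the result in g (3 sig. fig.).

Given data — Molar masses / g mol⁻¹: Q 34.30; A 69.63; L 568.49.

192 g

n(Q) = 46.30 / 34.30 = 1.350 mol
n(B) = 0.4790 mol
n(A) = 110.0 / 69.63 = 1.580 mol
n/ν for Q = 1.350/4 = 0.3375
n/ν for B = 0.4790/1 = 0.4790
n/ν for A = 1.580/3 = 0.5267
Smallest n/ν is Q → limiting reagent.
n(L) = (1/4) × 1.350 = 0.3375 mol
mass = 0.3375 × 568.49 = 191.9 g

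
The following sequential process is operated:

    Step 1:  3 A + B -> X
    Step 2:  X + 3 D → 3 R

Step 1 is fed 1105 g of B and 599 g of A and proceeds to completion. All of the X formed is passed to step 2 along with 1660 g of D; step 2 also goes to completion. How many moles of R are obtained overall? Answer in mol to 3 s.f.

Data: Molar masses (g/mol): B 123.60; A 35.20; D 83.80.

Step 1:
n(B) = 1105 / 123.60 = 8.940 mol
n(A) = 599.0 / 35.20 = 17.02 mol
n/ν → B: 8.940, A: 5.673; A is limiting.
n(X) produced = (1/3) × 17.02 = 5.673 mol
Step 2:
n(X) available = 5.673 mol
n(D) = 1660 / 83.80 = 19.81 mol
n/ν → X: 5.673, D: 6.603; X is limiting.
n(R) = (3/1) × 5.673 = 17.02 mol

17.0 mol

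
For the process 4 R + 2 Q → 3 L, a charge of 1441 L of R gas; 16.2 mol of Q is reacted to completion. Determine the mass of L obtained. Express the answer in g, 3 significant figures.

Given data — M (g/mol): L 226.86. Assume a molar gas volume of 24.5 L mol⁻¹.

5510 g

n(R) = 1441 / 24.5 = 58.82 mol
n(Q) = 16.20 mol
n/ν for R = 58.82/4 = 14.71
n/ν for Q = 16.20/2 = 8.100
Smallest n/ν is Q → limiting reagent.
n(L) = (3/2) × 16.20 = 24.30 mol
mass = 24.30 × 226.86 = 5513 g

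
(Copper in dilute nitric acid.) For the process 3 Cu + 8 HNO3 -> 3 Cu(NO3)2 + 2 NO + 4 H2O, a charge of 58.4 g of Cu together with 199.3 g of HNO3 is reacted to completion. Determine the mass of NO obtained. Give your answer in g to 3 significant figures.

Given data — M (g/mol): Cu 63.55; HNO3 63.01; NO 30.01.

18.4 g

n(Cu) = 58.40 / 63.55 = 0.9190 mol
n(HNO3) = 199.3 / 63.01 = 3.163 mol
n/ν for Cu = 0.9190/3 = 0.3063
n/ν for HNO3 = 3.163/8 = 0.3954
Smallest n/ν is Cu → limiting reagent.
n(NO) = (2/3) × 0.9190 = 0.6127 mol
mass = 0.6127 × 30.01 = 18.39 g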